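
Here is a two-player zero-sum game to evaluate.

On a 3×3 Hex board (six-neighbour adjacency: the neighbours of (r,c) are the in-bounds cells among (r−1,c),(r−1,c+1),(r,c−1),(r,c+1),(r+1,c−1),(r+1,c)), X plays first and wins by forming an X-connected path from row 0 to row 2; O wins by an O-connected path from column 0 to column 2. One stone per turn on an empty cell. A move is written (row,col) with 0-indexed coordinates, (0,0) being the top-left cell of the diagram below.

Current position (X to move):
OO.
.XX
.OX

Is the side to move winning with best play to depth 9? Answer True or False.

ply 1, X at OO./.XX/.OX | (0,2)=+1→OOX/.XX/.OX*; (1,0)=-1→OO./XXX/.OX; (2,0)=-1→OO./.XX/XOX
ply 2: OOX/.XX/.OX is terminal -1 (O); from OO./.XX/.OX depth 9

X winning at [OO./.XX/.OX]: True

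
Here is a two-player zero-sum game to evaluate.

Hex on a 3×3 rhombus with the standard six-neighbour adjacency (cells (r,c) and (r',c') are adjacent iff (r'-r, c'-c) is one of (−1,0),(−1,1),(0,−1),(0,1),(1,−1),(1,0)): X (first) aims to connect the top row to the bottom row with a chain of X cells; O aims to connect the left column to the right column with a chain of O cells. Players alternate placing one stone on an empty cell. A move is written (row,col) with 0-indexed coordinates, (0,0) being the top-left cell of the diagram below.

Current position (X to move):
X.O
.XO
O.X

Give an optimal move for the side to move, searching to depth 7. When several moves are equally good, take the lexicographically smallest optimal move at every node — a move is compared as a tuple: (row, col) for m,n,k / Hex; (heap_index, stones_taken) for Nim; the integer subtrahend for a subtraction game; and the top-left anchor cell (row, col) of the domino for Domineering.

X's best at [X.O/.XO/O.X]: (2,1)

p1 X@[X.O/.XO/O.X]: (0,1)[XXO/.XO/O.X]-1 (1,0)[X.O/XXO/O.X]-1 (2,1)[X.O/.XO/OXX]+1*
p2 O@[X.O/.XO/OXX]: (0,1)[XOO/.XO/OXX]-1* (1,0)[X.O/OXO/OXX]-1
p3 X@[XOO/.XO/OXX]: (1,0)[XOO/XXO/OXX]+1*
p4 O@[XOO/XXO/OXX] terminal -1; root [X.O/.XO/O.X] d7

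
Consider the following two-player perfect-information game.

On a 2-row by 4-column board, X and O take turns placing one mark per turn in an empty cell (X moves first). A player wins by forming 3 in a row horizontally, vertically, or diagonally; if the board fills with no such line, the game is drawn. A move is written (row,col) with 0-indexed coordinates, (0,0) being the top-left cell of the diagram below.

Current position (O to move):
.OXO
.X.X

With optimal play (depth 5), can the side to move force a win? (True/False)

O winning at [.OXO/.X.X]: False

p1 O@[.OXO/.X.X]: (0,0)[OOXO/.X.X]-1 (1,0)[.OXO/OX.X]-1 (1,2)[.OXO/.XOX]+0*
p2 X@[.OXO/.XOX]: (0,0)[XOXO/.XOX]+0* (1,0)[.OXO/XXOX]+0
p3 O@[XOXO/.XOX]: (1,0)[XOXO/OXOX]+0*
p4 X@[XOXO/OXOX] terminal +0; root [.OXO/.X.X] d5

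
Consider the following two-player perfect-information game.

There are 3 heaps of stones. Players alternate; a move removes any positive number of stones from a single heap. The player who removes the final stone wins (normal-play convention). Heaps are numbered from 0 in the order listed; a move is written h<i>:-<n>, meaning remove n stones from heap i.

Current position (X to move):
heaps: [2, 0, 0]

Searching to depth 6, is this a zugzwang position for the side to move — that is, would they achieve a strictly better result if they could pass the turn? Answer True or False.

zugzwang((2,0,0), X) = False

[(2,0,0)] X move#1: h0:-1:-1/(1,0,0), h0:-2:+1/(0,0,0)*
[(0,0,0)] end (terminal -1, O#2); searched (2,0,0) to 6
pass branch (O moves first from the same position):
  | [(2,0,0)] O move#1: h0:-1:-1/(1,0,0), h0:-2:+1/(0,0,0)*
  | [(0,0,0)] end (terminal -1, X#2); searched (2,0,0) to 6
X moving scores +1; X passing scores -1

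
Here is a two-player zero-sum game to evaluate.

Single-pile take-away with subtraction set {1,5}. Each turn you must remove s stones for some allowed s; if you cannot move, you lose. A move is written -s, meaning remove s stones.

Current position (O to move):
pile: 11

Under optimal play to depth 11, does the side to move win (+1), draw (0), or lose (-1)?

ply 1, O at 11 | -1=+1→10*; -5=+1→6
ply 2, X at 10 | -1=-1→9*; -5=-1→5
ply 3, O at 9 | -1=+1→8*; -5=+1→4
ply 4, X at 8 | -1=-1→7*; -5=-1→3
ply 5, O at 7 | -1=+1→6*; -5=+1→2
ply 6, X at 6 | -1=-1→5*; -5=-1→1
ply 7, O at 5 | -1=+1→4*; -5=+1→0
ply 8, X at 4 | -1=-1→3*
ply 9, O at 3 | -1=+1→2*
ply 10, X at 2 | -1=-1→1*
ply 11, O at 1 | -1=+1→0*
ply 12: 0 is terminal -1 (X); from 11 depth 11

value(11, O) = +1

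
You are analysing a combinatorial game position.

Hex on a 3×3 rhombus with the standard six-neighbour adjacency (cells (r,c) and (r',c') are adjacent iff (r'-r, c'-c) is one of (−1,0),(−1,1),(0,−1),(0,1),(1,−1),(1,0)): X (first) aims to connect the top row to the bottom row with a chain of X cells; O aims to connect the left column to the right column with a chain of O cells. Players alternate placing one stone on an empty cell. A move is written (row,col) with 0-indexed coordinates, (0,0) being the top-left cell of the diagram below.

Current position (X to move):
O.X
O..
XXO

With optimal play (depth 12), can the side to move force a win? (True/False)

[O.X/O../XXO] X move#1: (0,1):+1/OXX/O../XXO*, (1,1):+1/O.X/OX./XXO, (1,2):+1/O.X/O.X/XXO
[OXX/O../XXO] O move#2: (1,1):-1/OXX/OO./XXO*, (1,2):-1/OXX/O.O/XXO
[OXX/OO./XXO] X move#3: (1,2):+1/OXX/OOX/XXO*
[OXX/OOX/XXO] end (terminal -1, O#4); searched O.X/O../XXO to 12

X winning at [O.X/O../XXO]: True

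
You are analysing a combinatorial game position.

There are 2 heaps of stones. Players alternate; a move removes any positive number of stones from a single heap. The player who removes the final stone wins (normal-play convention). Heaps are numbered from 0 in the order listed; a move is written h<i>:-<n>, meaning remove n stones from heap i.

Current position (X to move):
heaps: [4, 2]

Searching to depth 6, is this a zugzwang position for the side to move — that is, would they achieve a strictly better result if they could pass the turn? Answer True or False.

p1 X@[(4,2)]: h0:-1[(3,2)]-1 h0:-2[(2,2)]+1* h0:-3[(1,2)]-1 h0:-4[(0,2)]-1 h1:-1[(4,1)]-1 h1:-2[(4,0)]-1
p2 O@[(2,2)]: h0:-1[(1,2)]-1* h0:-2[(0,2)]-1 h1:-1[(2,1)]-1 h1:-2[(2,0)]-1
p3 X@[(1,2)]: h0:-1[(0,2)]-1 h1:-1[(1,1)]+1* h1:-2[(1,0)]-1
p4 O@[(1,1)]: h0:-1[(0,1)]-1* h1:-1[(1,0)]-1
p5 X@[(0,1)]: h1:-1[(0,0)]+1*
p6 O@[(0,0)] terminal -1; root [(4,2)] d6
if X skipped the turn, O would face:
~ p1 O@[(4,2)]: h0:-1[(3,2)]-1 h0:-2[(2,2)]+1* h0:-3[(1,2)]-1 h0:-4[(0,2)]-1 h1:-1[(4,1)]-1 h1:-2[(4,0)]-1
~ p2 X@[(2,2)]: h0:-1[(1,2)]-1* h0:-2[(0,2)]-1 h1:-1[(2,1)]-1 h1:-2[(2,0)]-1
~ p3 O@[(1,2)]: h0:-1[(0,2)]-1 h1:-1[(1,1)]+1* h1:-2[(1,0)]-1
~ p4 X@[(1,1)]: h0:-1[(0,1)]-1* h1:-1[(1,0)]-1
~ p5 O@[(0,1)]: h1:-1[(0,0)]+1*
~ p6 X@[(0,0)] terminal -1; root [(4,2)] d6
compare (X): move=+1 vs pass=-1

zugzwang((4,2), X) = False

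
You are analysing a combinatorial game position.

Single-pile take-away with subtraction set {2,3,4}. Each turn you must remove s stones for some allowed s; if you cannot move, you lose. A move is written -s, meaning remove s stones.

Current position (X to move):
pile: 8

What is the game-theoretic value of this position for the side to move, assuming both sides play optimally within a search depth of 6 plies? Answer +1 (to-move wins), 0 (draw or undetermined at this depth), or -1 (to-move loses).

[8] X move#1: -2:+1/6*, -3:-1/5, -4:-1/4
[6] O move#2: -2:-1/4*, -3:-1/3, -4:-1/2
[4] X move#3: -2:-1/2, -3:+1/1*, -4:+1/0
[1] end (terminal -1, O#4); searched 8 to 6

value(8, X) = +1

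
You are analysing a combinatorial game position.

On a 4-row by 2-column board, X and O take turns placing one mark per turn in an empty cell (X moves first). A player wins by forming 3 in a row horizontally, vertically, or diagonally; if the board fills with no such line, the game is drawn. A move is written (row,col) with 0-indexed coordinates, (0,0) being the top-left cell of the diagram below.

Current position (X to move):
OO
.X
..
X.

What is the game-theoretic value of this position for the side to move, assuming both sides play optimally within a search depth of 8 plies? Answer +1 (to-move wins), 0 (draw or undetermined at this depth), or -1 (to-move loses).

value(OO/.X/../X., X) = 0

[OO/.X/../X.] X move#1: (1,0):+0/OO/XX/../X.*, (2,0):+0/OO/.X/X./X., (2,1):+0/OO/.X/.X/X., (3,1):+0/OO/.X/../XX
[OO/XX/../X.] O move#2: (2,0):+0/OO/XX/O./X.*, (2,1):-1/OO/XX/.O/X., (3,1):-1/OO/XX/../XO
[OO/XX/O./X.] X move#3: (2,1):+0/OO/XX/OX/X.*, (3,1):+0/OO/XX/O./XX
[OO/XX/OX/X.] O move#4: (3,1):+0/OO/XX/OX/XO*
[OO/XX/OX/XO] end (terminal +0, X#5); searched OO/.X/../X. to 8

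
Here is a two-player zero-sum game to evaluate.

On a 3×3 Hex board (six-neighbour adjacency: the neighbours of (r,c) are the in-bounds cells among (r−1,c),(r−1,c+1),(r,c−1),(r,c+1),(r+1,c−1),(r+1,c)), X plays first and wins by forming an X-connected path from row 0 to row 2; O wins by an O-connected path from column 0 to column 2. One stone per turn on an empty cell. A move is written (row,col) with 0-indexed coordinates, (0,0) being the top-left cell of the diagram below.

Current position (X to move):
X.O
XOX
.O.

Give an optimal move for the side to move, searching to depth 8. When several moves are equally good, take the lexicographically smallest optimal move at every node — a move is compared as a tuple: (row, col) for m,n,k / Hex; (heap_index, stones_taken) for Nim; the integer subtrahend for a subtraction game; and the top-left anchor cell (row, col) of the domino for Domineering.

X's best at [X.O/XOX/.O.]: (2,0)

[X.O/XOX/.O.] X move#1: (0,1):-1/XXO/XOX/.O., (2,0):+1/X.O/XOX/XO.*, (2,2):-1/X.O/XOX/.OX
[X.O/XOX/XO.] end (terminal -1, O#2); searched X.O/XOX/.O. to 8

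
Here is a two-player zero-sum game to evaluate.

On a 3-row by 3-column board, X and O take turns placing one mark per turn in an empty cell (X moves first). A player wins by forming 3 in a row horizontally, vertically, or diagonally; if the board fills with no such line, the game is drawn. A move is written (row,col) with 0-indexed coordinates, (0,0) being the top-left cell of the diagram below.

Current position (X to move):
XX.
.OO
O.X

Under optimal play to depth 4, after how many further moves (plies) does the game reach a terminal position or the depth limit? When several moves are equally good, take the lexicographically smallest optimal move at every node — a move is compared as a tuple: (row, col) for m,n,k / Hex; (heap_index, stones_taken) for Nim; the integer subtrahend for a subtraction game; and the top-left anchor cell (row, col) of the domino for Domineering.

PV length from [XX./.OO/O.X]: 1 ply

ply 1, X at XX./.OO/O.X | (0,2)=+1→XXX/.OO/O.X*; (1,0)=-1→XX./XOO/O.X; (2,1)=-1→XX./.OO/OXX
ply 2: XXX/.OO/O.X is terminal -1 (O); from XX./.OO/O.X depth 4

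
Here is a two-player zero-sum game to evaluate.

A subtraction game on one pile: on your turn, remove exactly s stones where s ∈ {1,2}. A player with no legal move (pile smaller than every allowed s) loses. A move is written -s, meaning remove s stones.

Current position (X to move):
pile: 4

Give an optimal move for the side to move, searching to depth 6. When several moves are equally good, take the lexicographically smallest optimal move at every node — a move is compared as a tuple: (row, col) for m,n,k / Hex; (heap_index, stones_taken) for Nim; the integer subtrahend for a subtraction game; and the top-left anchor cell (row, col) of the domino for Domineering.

p1 X@[4]: -1[3]+1* -2[2]-1
p2 O@[3]: -1[2]-1* -2[1]-1
p3 X@[2]: -1[1]-1 -2[0]+1*
p4 O@[0] terminal -1; root [4] d6

X's best at [4]: -1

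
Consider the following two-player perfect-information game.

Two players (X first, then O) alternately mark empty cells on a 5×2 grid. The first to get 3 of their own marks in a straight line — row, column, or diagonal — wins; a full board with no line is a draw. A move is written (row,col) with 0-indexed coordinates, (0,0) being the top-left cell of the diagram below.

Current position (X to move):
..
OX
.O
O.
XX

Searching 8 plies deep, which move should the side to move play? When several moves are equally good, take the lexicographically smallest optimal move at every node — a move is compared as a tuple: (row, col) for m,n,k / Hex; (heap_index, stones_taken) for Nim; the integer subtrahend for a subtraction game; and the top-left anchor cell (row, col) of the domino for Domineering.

ply 1, X at ../OX/.O/O./XX | (0,0)=-1→X./OX/.O/O./XX; (0,1)=-1→.X/OX/.O/O./XX; (2,0)=+0→../OX/XO/O./XX*; (3,1)=-1→../OX/.O/OX/XX
ply 2, O at ../OX/XO/O./XX | (0,0)=+0→O./OX/XO/O./XX*; (0,1)=+0→.O/OX/XO/O./XX; (3,1)=+0→../OX/XO/OO/XX
ply 3, X at O./OX/XO/O./XX | (0,1)=+0→OX/OX/XO/O./XX*; (3,1)=+0→O./OX/XO/OX/XX
ply 4, O at OX/OX/XO/O./XX | (3,1)=+0→OX/OX/XO/OO/XX*
ply 5: OX/OX/XO/OO/XX is terminal +0 (X); from ../OX/.O/O./XX depth 8

X's best at [../OX/.O/O./XX]: (2,0)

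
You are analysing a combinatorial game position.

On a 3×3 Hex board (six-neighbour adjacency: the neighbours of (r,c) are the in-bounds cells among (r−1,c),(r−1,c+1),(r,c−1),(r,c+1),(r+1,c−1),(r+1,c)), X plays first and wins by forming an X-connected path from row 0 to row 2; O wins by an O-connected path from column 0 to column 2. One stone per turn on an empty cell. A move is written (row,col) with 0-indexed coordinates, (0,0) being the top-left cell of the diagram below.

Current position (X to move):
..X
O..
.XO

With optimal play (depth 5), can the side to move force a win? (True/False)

p1 X@[..X/O../.XO]: (0,0)[X.X/O../.XO]+1* (0,1)[.XX/O../.XO]+1 (1,1)[..X/OX./.XO]+1 (1,2)[..X/O.X/.XO]+1 (2,0)[..X/O../XXO]+1
p2 O@[X.X/O../.XO]: (0,1)[XOX/O../.XO]-1* (1,1)[X.X/OO./.XO]-1 (1,2)[X.X/O.O/.XO]-1 (2,0)[X.X/O../OXO]-1
p3 X@[XOX/O../.XO]: (1,1)[XOX/OX./.XO]+1* (1,2)[XOX/O.X/.XO]+1 (2,0)[XOX/O../XXO]+1
p4 O@[XOX/OX./.XO] terminal -1; root [..X/O../.XO] d5

X winning at [..X/O../.XO]: True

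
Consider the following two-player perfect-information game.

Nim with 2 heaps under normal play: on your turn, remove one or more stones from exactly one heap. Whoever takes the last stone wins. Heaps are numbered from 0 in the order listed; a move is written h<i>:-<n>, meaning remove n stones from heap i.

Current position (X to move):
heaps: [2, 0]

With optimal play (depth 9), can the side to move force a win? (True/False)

ply 1, X at (2,0) | h0:-1=-1→(1,0); h0:-2=+1→(0,0)*
ply 2: (0,0) is terminal -1 (O); from (2,0) depth 9

X winning at [(2,0)]: True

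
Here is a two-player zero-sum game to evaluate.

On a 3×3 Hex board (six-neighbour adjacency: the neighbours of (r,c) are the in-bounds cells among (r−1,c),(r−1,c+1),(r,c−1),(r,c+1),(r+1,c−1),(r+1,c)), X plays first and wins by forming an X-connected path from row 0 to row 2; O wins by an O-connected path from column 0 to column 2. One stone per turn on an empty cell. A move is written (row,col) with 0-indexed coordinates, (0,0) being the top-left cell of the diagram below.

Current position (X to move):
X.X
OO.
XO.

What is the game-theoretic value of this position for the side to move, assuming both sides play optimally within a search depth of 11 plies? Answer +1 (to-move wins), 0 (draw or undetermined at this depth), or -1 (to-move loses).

ply 1, X at X.X/OO./XO. | (0,1)=-1→XXX/OO./XO.*; (1,2)=-1→X.X/OOX/XO.; (2,2)=-1→X.X/OO./XOX
ply 2, O at XXX/OO./XO. | (1,2)=+1→XXX/OOO/XO.*; (2,2)=+1→XXX/OO./XOO
ply 3: XXX/OOO/XO. is terminal -1 (X); from X.X/OO./XO. depth 11

value(X.X/OO./XO., X) = -1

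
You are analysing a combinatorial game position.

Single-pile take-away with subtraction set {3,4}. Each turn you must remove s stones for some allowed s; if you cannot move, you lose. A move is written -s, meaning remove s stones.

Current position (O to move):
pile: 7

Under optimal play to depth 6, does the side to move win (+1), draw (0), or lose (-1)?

p1 O@[7]: -3[4]-1* -4[3]-1
p2 X@[4]: -3[1]+1* -4[0]+1
p3 O@[1] terminal -1; root [7] d6

value(7, O) = -1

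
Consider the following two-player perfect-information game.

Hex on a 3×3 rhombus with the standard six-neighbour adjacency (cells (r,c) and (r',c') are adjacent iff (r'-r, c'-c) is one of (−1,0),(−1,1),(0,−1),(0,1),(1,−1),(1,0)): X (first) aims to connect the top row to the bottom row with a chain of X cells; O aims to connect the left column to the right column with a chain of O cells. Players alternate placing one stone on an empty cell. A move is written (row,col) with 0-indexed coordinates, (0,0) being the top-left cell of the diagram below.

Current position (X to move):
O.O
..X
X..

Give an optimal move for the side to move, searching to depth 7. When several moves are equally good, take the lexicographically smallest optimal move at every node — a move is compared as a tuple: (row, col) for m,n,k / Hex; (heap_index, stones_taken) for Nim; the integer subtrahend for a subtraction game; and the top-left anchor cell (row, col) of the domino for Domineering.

X's best at [O.O/..X/X..]: (0,1)

[O.O/..X/X..] X move#1: (0,1):+1/OXO/..X/X..*, (1,0):-1/O.O/X.X/X.., (1,1):-1/O.O/.XX/X.., (2,1):-1/O.O/..X/XX., (2,2):-1/O.O/..X/X.X
[OXO/..X/X..] O move#2: (1,0):-1/OXO/O.X/X..*, (1,1):-1/OXO/.OX/X.., (2,1):-1/OXO/..X/XO., (2,2):-1/OXO/..X/X.O
[OXO/O.X/X..] X move#3: (1,1):+1/OXO/OXX/X..*, (2,1):-1/OXO/O.X/XX., (2,2):-1/OXO/O.X/X.X
[OXO/OXX/X..] end (terminal -1, O#4); searched O.O/..X/X.. to 7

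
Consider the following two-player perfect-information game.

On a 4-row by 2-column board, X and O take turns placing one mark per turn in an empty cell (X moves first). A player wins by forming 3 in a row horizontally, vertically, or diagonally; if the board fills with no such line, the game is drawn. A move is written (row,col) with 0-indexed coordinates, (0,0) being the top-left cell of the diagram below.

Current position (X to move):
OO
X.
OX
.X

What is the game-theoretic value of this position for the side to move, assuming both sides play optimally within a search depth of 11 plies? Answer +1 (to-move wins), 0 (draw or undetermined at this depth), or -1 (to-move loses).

p1 X@[OO/X./OX/.X]: (1,1)[OO/XX/OX/.X]+1* (3,0)[OO/X./OX/XX]+0
p2 O@[OO/XX/OX/.X] terminal -1; root [OO/X./OX/.X] d11

value(OO/X./OX/.X, X) = +1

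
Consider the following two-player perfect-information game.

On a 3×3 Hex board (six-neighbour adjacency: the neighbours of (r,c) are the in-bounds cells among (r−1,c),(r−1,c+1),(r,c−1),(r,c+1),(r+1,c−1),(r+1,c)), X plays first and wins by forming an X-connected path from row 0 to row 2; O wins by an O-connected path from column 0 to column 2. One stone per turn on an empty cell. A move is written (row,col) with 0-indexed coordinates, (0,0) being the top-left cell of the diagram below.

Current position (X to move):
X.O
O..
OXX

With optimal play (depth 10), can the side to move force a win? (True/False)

ply 1, X at X.O/O../OXX | (0,1)=-1→XXO/O../OXX*; (1,1)=-1→X.O/OX./OXX; (1,2)=-1→X.O/O.X/OXX
ply 2, O at XXO/O../OXX | (1,1)=+1→XXO/OO./OXX*; (1,2)=-1→XXO/O.O/OXX
ply 3: XXO/OO./OXX is terminal -1 (X); from X.O/O../OXX depth 10

X winning at [X.O/O../OXX]: False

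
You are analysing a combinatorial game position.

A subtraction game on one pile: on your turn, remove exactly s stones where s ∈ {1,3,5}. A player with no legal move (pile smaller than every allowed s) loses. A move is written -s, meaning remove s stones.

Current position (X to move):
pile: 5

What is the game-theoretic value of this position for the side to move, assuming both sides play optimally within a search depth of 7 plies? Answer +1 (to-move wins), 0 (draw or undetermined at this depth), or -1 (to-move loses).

ply 1, X at 5 | -1=+1→4*; -3=+1→2; -5=+1→0
ply 2, O at 4 | -1=-1→3*; -3=-1→1
ply 3, X at 3 | -1=+1→2*; -3=+1→0
ply 4, O at 2 | -1=-1→1*
ply 5, X at 1 | -1=+1→0*
ply 6: 0 is terminal -1 (O); from 5 depth 7

value(5, X) = +1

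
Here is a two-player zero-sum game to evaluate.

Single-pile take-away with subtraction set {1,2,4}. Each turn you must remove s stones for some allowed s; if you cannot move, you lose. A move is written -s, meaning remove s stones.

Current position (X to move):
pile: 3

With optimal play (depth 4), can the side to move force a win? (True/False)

X winning at [3]: False

ply 1, X at 3 | -1=-1→2*; -2=-1→1
ply 2, O at 2 | -1=-1→1; -2=+1→0*
ply 3: 0 is terminal -1 (X); from 3 depth 4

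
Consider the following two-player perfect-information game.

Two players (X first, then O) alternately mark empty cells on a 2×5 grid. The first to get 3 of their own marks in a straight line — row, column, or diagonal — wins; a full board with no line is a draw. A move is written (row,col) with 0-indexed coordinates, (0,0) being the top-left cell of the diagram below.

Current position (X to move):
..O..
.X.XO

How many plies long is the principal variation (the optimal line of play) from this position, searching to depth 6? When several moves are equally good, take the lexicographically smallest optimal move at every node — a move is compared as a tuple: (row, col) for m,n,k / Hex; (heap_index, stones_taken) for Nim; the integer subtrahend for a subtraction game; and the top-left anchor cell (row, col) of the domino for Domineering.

PV length from [..O../.X.XO]: 1 ply

[..O../.X.XO] X move#1: (0,0):+0/X.O../.X.XO, (0,1):+0/.XO../.X.XO, (0,3):+0/..OX./.X.XO, (0,4):+0/..O.X/.X.XO, (1,0):+0/..O../XX.XO, (1,2):+1/..O../.XXXO*
[..O../.XXXO] end (terminal -1, O#2); searched ..O../.X.XO to 6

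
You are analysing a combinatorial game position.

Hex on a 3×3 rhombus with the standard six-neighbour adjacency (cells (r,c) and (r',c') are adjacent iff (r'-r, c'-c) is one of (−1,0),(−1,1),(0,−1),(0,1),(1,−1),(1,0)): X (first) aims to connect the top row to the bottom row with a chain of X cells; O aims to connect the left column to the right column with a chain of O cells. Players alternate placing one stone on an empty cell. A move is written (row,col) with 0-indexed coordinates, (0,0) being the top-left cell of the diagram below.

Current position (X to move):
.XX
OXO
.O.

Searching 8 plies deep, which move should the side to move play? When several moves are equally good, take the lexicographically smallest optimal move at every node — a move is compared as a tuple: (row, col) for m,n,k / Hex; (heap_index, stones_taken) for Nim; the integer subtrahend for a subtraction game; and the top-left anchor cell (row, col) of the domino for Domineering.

ply 1, X at .XX/OXO/.O. | (0,0)=-1→XXX/OXO/.O.; (2,0)=+1→.XX/OXO/XO.*; (2,2)=-1→.XX/OXO/.OX
ply 2: .XX/OXO/XO. is terminal -1 (O); from .XX/OXO/.O. depth 8

X's best at [.XX/OXO/.O.]: (2,0)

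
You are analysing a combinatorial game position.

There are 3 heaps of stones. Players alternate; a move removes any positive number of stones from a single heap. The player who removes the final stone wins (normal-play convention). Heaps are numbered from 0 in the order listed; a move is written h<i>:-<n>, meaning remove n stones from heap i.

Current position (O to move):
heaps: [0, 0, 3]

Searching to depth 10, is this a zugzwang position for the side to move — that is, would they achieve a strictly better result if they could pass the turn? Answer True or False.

ply 1, O at (0,0,3) | h2:-1=-1→(0,0,2); h2:-2=-1→(0,0,1); h2:-3=+1→(0,0,0)*
ply 2: (0,0,0) is terminal -1 (X); from (0,0,3) depth 10
pass branch (X moves first from the same position):
  | ply 1, X at (0,0,3) | h2:-1=-1→(0,0,2); h2:-2=-1→(0,0,1); h2:-3=+1→(0,0,0)*
  | ply 2: (0,0,0) is terminal -1 (O); from (0,0,3) depth 10
O moving scores +1; O passing scores -1

zugzwang((0,0,3), O) = False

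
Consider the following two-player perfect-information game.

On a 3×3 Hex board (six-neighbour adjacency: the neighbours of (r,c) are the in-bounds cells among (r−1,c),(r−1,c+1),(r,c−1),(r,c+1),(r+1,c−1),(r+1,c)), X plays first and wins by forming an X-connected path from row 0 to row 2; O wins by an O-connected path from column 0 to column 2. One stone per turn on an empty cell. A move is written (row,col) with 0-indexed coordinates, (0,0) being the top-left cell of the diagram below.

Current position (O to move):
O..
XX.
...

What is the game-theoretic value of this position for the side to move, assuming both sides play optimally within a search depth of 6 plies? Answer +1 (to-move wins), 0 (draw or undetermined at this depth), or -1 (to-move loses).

value(O../XX./..., O) = -1

p1 O@[O../XX./...]: (0,1)[OO./XX./...]-1* (0,2)[O.O/XX./...]-1 (1,2)[O../XXO/...]-1 (2,0)[O../XX./O..]-1 (2,1)[O../XX./.O.]-1 (2,2)[O../XX./..O]-1
p2 X@[OO./XX./...]: (0,2)[OOX/XX./...]+1* (1,2)[OO./XXX/...]-1 (2,0)[OO./XX./X..]-1 (2,1)[OO./XX./.X.]-1 (2,2)[OO./XX./..X]-1
p3 O@[OOX/XX./...]: (1,2)[OOX/XXO/...]-1* (2,0)[OOX/XX./O..]-1 (2,1)[OOX/XX./.O.]-1 (2,2)[OOX/XX./..O]-1
p4 X@[OOX/XXO/...]: (2,0)[OOX/XXO/X..]+1* (2,1)[OOX/XXO/.X.]+1 (2,2)[OOX/XXO/..X]+1
p5 O@[OOX/XXO/X..] terminal -1; root [O../XX./...] d6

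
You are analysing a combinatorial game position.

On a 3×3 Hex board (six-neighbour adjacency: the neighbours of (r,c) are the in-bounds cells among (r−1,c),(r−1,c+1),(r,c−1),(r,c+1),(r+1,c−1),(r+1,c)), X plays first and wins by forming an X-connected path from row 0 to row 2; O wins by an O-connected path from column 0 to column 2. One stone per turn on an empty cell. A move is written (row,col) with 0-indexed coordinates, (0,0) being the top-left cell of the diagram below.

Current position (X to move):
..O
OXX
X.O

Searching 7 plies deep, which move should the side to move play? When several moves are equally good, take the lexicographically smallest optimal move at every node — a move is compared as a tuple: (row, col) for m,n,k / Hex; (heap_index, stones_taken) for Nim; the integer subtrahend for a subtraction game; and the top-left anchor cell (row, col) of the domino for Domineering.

X's best at [..O/OXX/X.O]: (0,1)

ply 1, X at ..O/OXX/X.O | (0,0)=-1→X.O/OXX/X.O; (0,1)=+1→.XO/OXX/X.O*; (2,1)=-1→..O/OXX/XXO
ply 2: .XO/OXX/X.O is terminal -1 (O); from ..O/OXX/X.O depth 7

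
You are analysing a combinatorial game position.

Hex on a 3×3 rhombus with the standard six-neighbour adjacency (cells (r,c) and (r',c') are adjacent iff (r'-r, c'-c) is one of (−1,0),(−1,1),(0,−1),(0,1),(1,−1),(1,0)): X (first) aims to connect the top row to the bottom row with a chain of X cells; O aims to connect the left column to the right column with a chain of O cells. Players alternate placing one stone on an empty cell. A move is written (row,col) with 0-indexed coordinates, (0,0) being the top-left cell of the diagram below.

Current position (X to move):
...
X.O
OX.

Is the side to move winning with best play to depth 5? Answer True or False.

X winning at [.../X.O/OX.]: True

[.../X.O/OX.] X move#1: (0,0):-1/X../X.O/OX., (0,1):-1/.X./X.O/OX., (0,2):-1/..X/X.O/OX., (1,1):+1/.../XXO/OX.*, (2,2):-1/.../X.O/OXX
[.../XXO/OX.] O move#2: (0,0):-1/O../XXO/OX.*, (0,1):-1/.O./XXO/OX., (0,2):-1/..O/XXO/OX., (2,2):-1/.../XXO/OXO
[O../XXO/OX.] X move#3: (0,1):+1/OX./XXO/OX.*, (0,2):+1/O.X/XXO/OX., (2,2):+1/O../XXO/OXX
[OX./XXO/OX.] end (terminal -1, O#4); searched .../X.O/OX. to 5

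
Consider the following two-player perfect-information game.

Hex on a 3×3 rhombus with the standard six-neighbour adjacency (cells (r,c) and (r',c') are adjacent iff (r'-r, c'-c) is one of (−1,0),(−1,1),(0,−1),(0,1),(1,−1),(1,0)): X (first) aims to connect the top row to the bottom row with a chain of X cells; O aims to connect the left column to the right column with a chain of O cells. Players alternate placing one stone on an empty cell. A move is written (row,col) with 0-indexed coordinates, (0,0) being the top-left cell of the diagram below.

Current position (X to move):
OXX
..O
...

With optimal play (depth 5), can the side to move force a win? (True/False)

X winning at [OXX/..O/...]: True

p1 X@[OXX/..O/...]: (1,0)[OXX/X.O/...]-1 (1,1)[OXX/.XO/...]+1* (2,0)[OXX/..O/X..]+1 (2,1)[OXX/..O/.X.]-1 (2,2)[OXX/..O/..X]-1
p2 O@[OXX/.XO/...]: (1,0)[OXX/OXO/...]-1* (2,0)[OXX/.XO/O..]-1 (2,1)[OXX/.XO/.O.]-1 (2,2)[OXX/.XO/..O]-1
p3 X@[OXX/OXO/...]: (2,0)[OXX/OXO/X..]+1* (2,1)[OXX/OXO/.X.]+1 (2,2)[OXX/OXO/..X]+1
p4 O@[OXX/OXO/X..] terminal -1; root [OXX/..O/...] d5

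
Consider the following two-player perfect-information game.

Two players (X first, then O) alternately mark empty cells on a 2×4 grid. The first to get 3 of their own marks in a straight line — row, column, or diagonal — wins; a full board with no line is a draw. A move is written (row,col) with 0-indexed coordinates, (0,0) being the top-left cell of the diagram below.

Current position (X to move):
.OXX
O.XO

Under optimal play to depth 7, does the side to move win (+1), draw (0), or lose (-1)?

p1 X@[.OXX/O.XO]: (0,0)[XOXX/O.XO]+0* (1,1)[.OXX/OXXO]+0
p2 O@[XOXX/O.XO]: (1,1)[XOXX/OOXO]+0*
p3 X@[XOXX/OOXO] terminal +0; root [.OXX/O.XO] d7

value(.OXX/O.XO, X) = 0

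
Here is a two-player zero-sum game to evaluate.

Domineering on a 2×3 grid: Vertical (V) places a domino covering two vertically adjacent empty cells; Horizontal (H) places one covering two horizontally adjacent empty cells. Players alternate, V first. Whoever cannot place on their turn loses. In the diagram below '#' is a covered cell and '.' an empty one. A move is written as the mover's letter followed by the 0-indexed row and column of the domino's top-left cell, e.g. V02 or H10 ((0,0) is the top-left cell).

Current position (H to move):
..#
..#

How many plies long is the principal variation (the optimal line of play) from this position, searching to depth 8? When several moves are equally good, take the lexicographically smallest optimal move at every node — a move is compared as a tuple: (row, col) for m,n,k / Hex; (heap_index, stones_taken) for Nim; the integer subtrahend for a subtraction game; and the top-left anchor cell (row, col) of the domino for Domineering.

PV length from [..#/..#]: 1 ply

ply 1, H at ..#/..# | H00=+1→###/..#*; H10=+1→..#/###
ply 2: ###/..# is terminal -1 (V); from ..#/..# depth 8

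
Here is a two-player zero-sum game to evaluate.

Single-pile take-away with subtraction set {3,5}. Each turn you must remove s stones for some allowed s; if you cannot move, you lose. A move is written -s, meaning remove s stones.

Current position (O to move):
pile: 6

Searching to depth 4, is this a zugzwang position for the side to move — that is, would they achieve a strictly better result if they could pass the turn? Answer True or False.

zugzwang(6, O) = False

[6] O move#1: -3:-1/3, -5:+1/1*
[1] end (terminal -1, X#2); searched 6 to 4
if O skipped the turn, X would face:
~ [6] X move#1: -3:-1/3, -5:+1/1*
~ [1] end (terminal -1, O#2); searched 6 to 4
compare (O): move=+1 vs pass=-1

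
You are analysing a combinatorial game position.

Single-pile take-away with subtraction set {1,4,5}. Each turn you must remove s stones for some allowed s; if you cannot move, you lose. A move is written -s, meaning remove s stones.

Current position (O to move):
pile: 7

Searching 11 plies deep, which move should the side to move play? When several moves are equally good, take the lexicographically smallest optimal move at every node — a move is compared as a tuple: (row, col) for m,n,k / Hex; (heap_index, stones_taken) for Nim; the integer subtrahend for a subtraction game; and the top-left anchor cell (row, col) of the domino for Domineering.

O's best at [7]: -5

p1 O@[7]: -1[6]-1 -4[3]-1 -5[2]+1*
p2 X@[2]: -1[1]-1*
p3 O@[1]: -1[0]+1*
p4 X@[0] terminal -1; root [7] d11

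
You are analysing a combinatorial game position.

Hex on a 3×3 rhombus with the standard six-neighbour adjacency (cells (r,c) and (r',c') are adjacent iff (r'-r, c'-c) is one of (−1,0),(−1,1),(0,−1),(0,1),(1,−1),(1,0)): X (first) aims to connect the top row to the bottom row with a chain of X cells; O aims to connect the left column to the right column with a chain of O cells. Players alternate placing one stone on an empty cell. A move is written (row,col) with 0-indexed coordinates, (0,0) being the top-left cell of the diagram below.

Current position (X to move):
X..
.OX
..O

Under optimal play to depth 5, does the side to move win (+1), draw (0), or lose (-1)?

value(X../.OX/..O, X) = -1

[X../.OX/..O] X move#1: (0,1):-1/XX./.OX/..O*, (0,2):-1/X.X/.OX/..O, (1,0):-1/X../XOX/..O, (2,0):-1/X../.OX/X.O, (2,1):-1/X../.OX/.XO
[XX./.OX/..O] O move#2: (0,2):+1/XXO/.OX/..O*, (1,0):+1/XX./OOX/..O, (2,0):+1/XX./.OX/O.O, (2,1):+1/XX./.OX/.OO
[XXO/.OX/..O] X move#3: (1,0):-1/XXO/XOX/..O*, (2,0):-1/XXO/.OX/X.O, (2,1):-1/XXO/.OX/.XO
[XXO/XOX/..O] O move#4: (2,0):+1/XXO/XOX/O.O*, (2,1):-1/XXO/XOX/.OO
[XXO/XOX/O.O] end (terminal -1, X#5); searched X../.OX/..O to 5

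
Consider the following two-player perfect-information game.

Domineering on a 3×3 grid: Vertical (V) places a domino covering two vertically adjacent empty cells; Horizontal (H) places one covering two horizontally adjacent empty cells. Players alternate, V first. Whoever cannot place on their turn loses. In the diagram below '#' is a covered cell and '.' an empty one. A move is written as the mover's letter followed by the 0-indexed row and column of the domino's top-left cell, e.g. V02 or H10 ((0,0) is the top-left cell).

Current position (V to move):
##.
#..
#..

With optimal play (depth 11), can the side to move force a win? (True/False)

[##./#../#..] V move#1: V02:-1/###/#.#/#.., V11:+1/##./##./##.*, V12:+1/##./#.#/#.#
[##./##./##.] end (terminal -1, H#2); searched ##./#../#.. to 11

V winning at [##./#../#..]: True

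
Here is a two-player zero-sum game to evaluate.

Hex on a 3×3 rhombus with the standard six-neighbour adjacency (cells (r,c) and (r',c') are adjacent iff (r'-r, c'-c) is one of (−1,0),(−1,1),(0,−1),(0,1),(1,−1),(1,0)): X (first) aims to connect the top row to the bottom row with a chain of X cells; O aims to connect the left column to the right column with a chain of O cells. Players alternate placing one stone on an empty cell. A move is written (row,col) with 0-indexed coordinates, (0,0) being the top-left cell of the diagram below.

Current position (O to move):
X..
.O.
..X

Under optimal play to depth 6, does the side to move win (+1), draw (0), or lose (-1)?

[X../.O./..X] O move#1: (0,1):+1/XO./.O./..X*, (0,2):+1/X.O/.O./..X, (1,0):+1/X../OO./..X, (1,2):+1/X../.OO/..X, (2,0):+1/X../.O./O.X, (2,1):+1/X../.O./.OX
[XO./.O./..X] X move#2: (0,2):-1/XOX/.O./..X*, (1,0):-1/XO./XO./..X, (1,2):-1/XO./.OX/..X, (2,0):-1/XO./.O./X.X, (2,1):-1/XO./.O./.XX
[XOX/.O./..X] O move#3: (1,0):-1/XOX/OO./..X, (1,2):+1/XOX/.OO/..X*, (2,0):-1/XOX/.O./O.X, (2,1):-1/XOX/.O./.OX
[XOX/.OO/..X] X move#4: (1,0):-1/XOX/XOO/..X*, (2,0):-1/XOX/.OO/X.X, (2,1):-1/XOX/.OO/.XX
[XOX/XOO/..X] O move#5: (2,0):+1/XOX/XOO/O.X*, (2,1):-1/XOX/XOO/.OX
[XOX/XOO/O.X] end (terminal -1, X#6); searched X../.O./..X to 6

value(X../.O./..X, O) = +1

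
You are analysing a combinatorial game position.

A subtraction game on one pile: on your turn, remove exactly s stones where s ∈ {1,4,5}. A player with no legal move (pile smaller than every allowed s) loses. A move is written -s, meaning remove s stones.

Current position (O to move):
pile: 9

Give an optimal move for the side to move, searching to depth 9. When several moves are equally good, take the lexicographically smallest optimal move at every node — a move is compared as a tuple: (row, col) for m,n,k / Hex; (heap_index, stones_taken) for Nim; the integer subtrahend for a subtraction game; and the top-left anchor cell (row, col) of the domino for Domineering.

[9] O move#1: -1:+1/8*, -4:-1/5, -5:-1/4
[8] X move#2: -1:-1/7*, -4:-1/4, -5:-1/3
[7] O move#3: -1:-1/6, -4:-1/3, -5:+1/2*
[2] X move#4: -1:-1/1*
[1] O move#5: -1:+1/0*
[0] end (terminal -1, X#6); searched 9 to 9

O's best at [9]: -1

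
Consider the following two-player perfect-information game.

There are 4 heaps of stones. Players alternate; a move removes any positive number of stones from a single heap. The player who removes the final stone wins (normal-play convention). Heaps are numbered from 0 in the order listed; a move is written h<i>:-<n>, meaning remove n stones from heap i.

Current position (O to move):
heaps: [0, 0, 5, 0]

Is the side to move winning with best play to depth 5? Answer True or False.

O winning at [(0,0,5,0)]: True

p1 O@[(0,0,5,0)]: h2:-1[(0,0,4,0)]-1 h2:-2[(0,0,3,0)]-1 h2:-3[(0,0,2,0)]-1 h2:-4[(0,0,1,0)]-1 h2:-5[(0,0,0,0)]+1*
p2 X@[(0,0,0,0)] terminal -1; root [(0,0,5,0)] d5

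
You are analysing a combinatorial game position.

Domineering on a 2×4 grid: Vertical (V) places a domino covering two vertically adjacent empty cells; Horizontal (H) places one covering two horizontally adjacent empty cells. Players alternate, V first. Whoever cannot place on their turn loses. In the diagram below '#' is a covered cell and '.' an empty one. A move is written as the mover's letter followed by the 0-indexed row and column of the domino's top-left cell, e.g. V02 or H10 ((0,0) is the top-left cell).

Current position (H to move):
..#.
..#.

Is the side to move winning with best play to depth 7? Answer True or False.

H winning at [..#./..#.]: True

p1 H@[..#./..#.]: H00[###./..#.]+1* H10[..#./###.]+1
p2 V@[###./..#.]: V03[####/..##]-1*
p3 H@[####/..##]: H10[####/####]+1*
p4 V@[####/####] terminal -1; root [..#./..#.] d7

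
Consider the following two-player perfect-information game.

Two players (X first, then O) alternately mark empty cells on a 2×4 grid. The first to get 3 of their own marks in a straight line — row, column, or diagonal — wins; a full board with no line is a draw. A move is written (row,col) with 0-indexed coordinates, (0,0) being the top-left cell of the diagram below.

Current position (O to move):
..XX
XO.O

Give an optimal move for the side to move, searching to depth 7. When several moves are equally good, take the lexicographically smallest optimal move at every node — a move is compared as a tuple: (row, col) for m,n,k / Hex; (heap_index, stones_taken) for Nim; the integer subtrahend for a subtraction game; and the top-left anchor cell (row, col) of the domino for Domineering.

[..XX/XO.O] O move#1: (0,0):-1/O.XX/XO.O, (0,1):+0/.OXX/XO.O, (1,2):+1/..XX/XOOO*
[..XX/XOOO] end (terminal -1, X#2); searched ..XX/XO.O to 7

O's best at [..XX/XO.O]: (1,2)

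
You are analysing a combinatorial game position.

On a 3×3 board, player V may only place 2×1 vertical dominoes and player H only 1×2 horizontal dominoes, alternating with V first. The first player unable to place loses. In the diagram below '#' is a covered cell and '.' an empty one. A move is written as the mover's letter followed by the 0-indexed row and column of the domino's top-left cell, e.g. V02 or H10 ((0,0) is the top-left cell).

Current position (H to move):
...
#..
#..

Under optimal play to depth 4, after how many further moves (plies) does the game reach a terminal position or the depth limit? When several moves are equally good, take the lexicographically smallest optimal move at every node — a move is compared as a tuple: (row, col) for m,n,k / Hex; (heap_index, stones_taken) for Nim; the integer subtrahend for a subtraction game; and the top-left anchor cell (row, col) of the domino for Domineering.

p1 H@[.../#../#..]: H00[##./#../#..]-1 H01[.##/#../#..]-1 H11[.../###/#..]+1* H21[.../#../###]-1
p2 V@[.../###/#..] terminal -1; root [.../#../#..] d4

PV length from [.../#../#..]: 1 ply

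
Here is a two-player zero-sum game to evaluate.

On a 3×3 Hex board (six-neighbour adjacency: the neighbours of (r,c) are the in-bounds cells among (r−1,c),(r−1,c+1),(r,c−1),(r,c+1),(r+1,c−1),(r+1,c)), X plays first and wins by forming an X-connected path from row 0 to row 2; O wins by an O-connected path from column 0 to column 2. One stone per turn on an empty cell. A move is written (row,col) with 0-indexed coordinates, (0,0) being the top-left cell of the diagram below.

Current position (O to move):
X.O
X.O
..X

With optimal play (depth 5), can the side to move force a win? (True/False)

O winning at [X.O/X.O/..X]: True

ply 1, O at X.O/X.O/..X | (0,1)=-1→XOO/X.O/..X; (1,1)=-1→X.O/XOO/..X; (2,0)=+1→X.O/X.O/O.X*; (2,1)=-1→X.O/X.O/.OX
ply 2, X at X.O/X.O/O.X | (0,1)=-1→XXO/X.O/O.X*; (1,1)=-1→X.O/XXO/O.X; (2,1)=-1→X.O/X.O/OXX
ply 3, O at XXO/X.O/O.X | (1,1)=+1→XXO/XOO/O.X*; (2,1)=+1→XXO/X.O/OOX
ply 4: XXO/XOO/O.X is terminal -1 (X); from X.O/X.O/..X depth 5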